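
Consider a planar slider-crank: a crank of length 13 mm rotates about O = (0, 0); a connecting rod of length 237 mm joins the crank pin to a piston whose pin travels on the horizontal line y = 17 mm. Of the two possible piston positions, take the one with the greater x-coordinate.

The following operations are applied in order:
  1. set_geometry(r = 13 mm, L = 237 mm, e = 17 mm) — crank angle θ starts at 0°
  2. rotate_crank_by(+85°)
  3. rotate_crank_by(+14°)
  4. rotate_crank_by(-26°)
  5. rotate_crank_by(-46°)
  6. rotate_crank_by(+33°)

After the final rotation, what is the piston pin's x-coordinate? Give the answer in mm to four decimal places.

set_geometry: r = 13 mm, L = 237 mm, e = 17 mm; θ ← 0°
rotate_crank_by(+85°): θ ← 0° +85° = 85°
rotate_crank_by(+14°): θ ← 85° +14° = 99°
rotate_crank_by(-26°): θ ← 99° -26° = 73°
rotate_crank_by(-46°): θ ← 73° -46° = 27°
rotate_crank_by(+33°): θ ← 27° +33° = 60°
crank pin P = (r cos θ, r sin θ) = (6.500000, 11.258330)
h = r sin θ − e = 11.258330 − 17 = -5.741670
x = r cos θ + √(L² − h²) = 6.500000 + √(56169.0 − 32.9668) = 6.500000 + 236.930440 = 243.430440

243.4304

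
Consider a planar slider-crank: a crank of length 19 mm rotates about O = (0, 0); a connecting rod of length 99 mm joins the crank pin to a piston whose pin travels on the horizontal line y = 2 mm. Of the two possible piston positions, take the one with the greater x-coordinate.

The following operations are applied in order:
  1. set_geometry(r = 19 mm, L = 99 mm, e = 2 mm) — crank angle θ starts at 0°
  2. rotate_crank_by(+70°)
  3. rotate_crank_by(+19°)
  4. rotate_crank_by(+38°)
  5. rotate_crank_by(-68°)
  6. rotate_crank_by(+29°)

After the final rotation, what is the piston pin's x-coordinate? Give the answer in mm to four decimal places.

set_geometry: r = 19 mm, L = 99 mm, e = 2 mm; θ ← 0°
rotate_crank_by(+70°): θ ← 0° +70° = 70°
rotate_crank_by(+19°): θ ← 70° +19° = 89°
rotate_crank_by(+38°): θ ← 89° +38° = 127°
rotate_crank_by(-68°): θ ← 127° -68° = 59°
rotate_crank_by(+29°): θ ← 59° +29° = 88°
crank pin P = (r cos θ, r sin θ) = (0.663090, 18.988426)
h = r sin θ − e = 18.988426 − 2 = 16.988426
x = r cos θ + √(L² − h²) = 0.663090 + √(9801.0 − 288.6066) = 0.663090 + 97.531499 = 98.194590

98.1946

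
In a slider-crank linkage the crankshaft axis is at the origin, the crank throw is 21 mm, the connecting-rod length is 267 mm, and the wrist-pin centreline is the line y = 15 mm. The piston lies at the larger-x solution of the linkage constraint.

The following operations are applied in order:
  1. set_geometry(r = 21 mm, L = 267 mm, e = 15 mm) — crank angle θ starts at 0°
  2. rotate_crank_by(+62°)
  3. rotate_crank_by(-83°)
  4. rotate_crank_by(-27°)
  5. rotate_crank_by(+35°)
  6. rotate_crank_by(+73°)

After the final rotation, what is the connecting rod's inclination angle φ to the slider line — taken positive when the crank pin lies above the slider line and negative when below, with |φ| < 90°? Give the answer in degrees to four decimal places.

0.6838

set_geometry: r = 21 mm, L = 267 mm, e = 15 mm; θ ← 0°
rotate_crank_by(+62°): θ ← 0° +62° = 62°
rotate_crank_by(-83°): θ ← 62° -83° = -21°
rotate_crank_by(-27°): θ ← -21° -27° = -48°
rotate_crank_by(+35°): θ ← -48° +35° = -13°
rotate_crank_by(+73°): θ ← -13° +73° = 60°
crank pin P = (r cos θ, r sin θ) = (10.500000, 18.186533)
h = r sin θ − e = 18.186533 − 15 = 3.186533
sin φ = h / L = 3.186533 / 267 = 0.01193458
φ = arcsin(0.01193458) = 0.683817°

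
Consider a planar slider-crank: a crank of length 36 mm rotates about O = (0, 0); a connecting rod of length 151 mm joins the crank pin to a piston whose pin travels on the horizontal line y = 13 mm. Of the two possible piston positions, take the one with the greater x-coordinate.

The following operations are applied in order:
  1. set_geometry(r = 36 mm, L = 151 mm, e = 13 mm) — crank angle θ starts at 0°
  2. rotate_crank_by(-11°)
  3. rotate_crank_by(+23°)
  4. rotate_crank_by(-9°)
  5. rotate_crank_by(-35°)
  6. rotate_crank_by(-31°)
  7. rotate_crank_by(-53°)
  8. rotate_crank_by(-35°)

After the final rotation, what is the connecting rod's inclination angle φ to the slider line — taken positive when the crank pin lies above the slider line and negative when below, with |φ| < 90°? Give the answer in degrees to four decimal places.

set_geometry: r = 36 mm, L = 151 mm, e = 13 mm; θ ← 0°
rotate_crank_by(-11°): θ ← 0° -11° = -11°
rotate_crank_by(+23°): θ ← -11° +23° = 12°
rotate_crank_by(-9°): θ ← 12° -9° = 3°
rotate_crank_by(-35°): θ ← 3° -35° = -32°
rotate_crank_by(-31°): θ ← -32° -31° = -63°
rotate_crank_by(-53°): θ ← -63° -53° = -116°
rotate_crank_by(-35°): θ ← -116° -35° = -151°
crank pin P = (r cos θ, r sin θ) = (-31.486309, -17.453146)
h = r sin θ − e = -17.453146 − 13 = -30.453146
sin φ = h / L = -30.453146 / 151 = -0.20167647
φ = arcsin(-0.20167647) = -11.635011°

-11.6350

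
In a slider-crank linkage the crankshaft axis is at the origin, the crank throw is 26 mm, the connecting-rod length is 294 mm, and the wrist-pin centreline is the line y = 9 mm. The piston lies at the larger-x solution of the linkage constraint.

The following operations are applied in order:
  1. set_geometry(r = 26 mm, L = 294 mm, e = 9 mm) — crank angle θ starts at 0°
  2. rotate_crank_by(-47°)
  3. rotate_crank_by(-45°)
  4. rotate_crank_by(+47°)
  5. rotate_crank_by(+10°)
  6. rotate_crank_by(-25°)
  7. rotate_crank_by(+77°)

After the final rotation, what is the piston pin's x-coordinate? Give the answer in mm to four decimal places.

318.8606

set_geometry: r = 26 mm, L = 294 mm, e = 9 mm; θ ← 0°
rotate_crank_by(-47°): θ ← 0° -47° = -47°
rotate_crank_by(-45°): θ ← -47° -45° = -92°
rotate_crank_by(+47°): θ ← -92° +47° = -45°
rotate_crank_by(+10°): θ ← -45° +10° = -35°
rotate_crank_by(-25°): θ ← -35° -25° = -60°
rotate_crank_by(+77°): θ ← -60° +77° = 17°
crank pin P = (r cos θ, r sin θ) = (24.863924, 7.601664)
h = r sin θ − e = 7.601664 − 9 = -1.398336
x = r cos θ + √(L² − h²) = 24.863924 + √(86436.0 − 1.9553) = 24.863924 + 293.996675 = 318.860598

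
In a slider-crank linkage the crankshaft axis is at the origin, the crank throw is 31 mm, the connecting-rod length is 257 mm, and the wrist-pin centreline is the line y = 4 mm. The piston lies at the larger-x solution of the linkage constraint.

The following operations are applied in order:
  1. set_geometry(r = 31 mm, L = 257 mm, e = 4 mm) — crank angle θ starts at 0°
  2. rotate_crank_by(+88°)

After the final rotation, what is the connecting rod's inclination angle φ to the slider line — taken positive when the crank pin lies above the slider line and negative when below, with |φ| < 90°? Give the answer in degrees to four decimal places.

set_geometry: r = 31 mm, L = 257 mm, e = 4 mm; θ ← 0°
rotate_crank_by(+88°): θ ← 0° +88° = 88°
crank pin P = (r cos θ, r sin θ) = (1.081884, 30.981116)
h = r sin θ − e = 30.981116 − 4 = 26.981116
sin φ = h / L = 26.981116 / 257 = 0.10498489
φ = arcsin(0.10498489) = 6.026296°

6.0263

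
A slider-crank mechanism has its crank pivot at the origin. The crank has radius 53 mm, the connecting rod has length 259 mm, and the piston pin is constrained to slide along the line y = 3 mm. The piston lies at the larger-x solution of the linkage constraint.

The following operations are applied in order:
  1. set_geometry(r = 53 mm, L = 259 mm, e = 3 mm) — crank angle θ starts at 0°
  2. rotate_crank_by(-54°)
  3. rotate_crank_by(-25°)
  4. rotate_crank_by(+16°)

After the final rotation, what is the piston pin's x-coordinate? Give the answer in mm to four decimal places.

278.1454

set_geometry: r = 53 mm, L = 259 mm, e = 3 mm; θ ← 0°
rotate_crank_by(-54°): θ ← 0° -54° = -54°
rotate_crank_by(-25°): θ ← -54° -25° = -79°
rotate_crank_by(+16°): θ ← -79° +16° = -63°
crank pin P = (r cos θ, r sin θ) = (24.061496, -47.223346)
h = r sin θ − e = -47.223346 − 3 = -50.223346
x = r cos θ + √(L² − h²) = 24.061496 + √(67081.0 − 2522.3845) = 24.061496 + 254.083875 = 278.145371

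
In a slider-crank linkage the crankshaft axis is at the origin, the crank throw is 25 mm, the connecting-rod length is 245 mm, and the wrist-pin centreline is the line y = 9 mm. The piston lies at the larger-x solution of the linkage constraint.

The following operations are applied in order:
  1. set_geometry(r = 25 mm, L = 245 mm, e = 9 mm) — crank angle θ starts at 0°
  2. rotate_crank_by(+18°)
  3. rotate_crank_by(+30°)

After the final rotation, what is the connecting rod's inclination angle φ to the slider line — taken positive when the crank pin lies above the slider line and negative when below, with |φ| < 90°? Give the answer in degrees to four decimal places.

2.2406

set_geometry: r = 25 mm, L = 245 mm, e = 9 mm; θ ← 0°
rotate_crank_by(+18°): θ ← 0° +18° = 18°
rotate_crank_by(+30°): θ ← 18° +30° = 48°
crank pin P = (r cos θ, r sin θ) = (16.728265, 18.578621)
h = r sin θ − e = 18.578621 − 9 = 9.578621
sin φ = h / L = 9.578621 / 245 = 0.03909641
φ = arcsin(0.03909641) = 2.240630°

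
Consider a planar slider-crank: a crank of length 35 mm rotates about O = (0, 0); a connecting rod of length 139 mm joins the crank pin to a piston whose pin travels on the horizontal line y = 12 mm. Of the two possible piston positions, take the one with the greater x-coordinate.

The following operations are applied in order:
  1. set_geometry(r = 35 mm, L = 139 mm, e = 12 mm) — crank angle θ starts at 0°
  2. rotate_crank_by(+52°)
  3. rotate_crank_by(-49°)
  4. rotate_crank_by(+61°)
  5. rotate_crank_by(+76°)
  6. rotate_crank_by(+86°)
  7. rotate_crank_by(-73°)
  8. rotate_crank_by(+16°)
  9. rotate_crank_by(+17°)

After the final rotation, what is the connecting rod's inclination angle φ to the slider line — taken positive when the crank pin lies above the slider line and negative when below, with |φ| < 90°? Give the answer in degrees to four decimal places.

-6.4682

set_geometry: r = 35 mm, L = 139 mm, e = 12 mm; θ ← 0°
rotate_crank_by(+52°): θ ← 0° +52° = 52°
rotate_crank_by(-49°): θ ← 52° -49° = 3°
rotate_crank_by(+61°): θ ← 3° +61° = 64°
rotate_crank_by(+76°): θ ← 64° +76° = 140°
rotate_crank_by(+86°): θ ← 140° +86° = 226°
rotate_crank_by(-73°): θ ← 226° -73° = 153°
rotate_crank_by(+16°): θ ← 153° +16° = 169°
rotate_crank_by(+17°): θ ← 169° +17° = 186°
crank pin P = (r cos θ, r sin θ) = (-34.808266, -3.658496)
h = r sin θ − e = -3.658496 − 12 = -15.658496
sin φ = h / L = -15.658496 / 139 = -0.11265105
φ = arcsin(-0.11265105) = -6.468160°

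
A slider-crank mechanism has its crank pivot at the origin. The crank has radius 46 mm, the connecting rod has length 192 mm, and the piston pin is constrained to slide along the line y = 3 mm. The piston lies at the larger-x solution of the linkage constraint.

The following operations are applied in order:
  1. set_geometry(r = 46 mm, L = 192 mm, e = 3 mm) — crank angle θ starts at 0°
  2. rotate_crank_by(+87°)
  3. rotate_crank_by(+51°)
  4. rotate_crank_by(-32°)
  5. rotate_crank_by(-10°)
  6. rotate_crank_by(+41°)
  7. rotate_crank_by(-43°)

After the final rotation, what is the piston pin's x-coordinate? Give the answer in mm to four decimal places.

183.9399

set_geometry: r = 46 mm, L = 192 mm, e = 3 mm; θ ← 0°
rotate_crank_by(+87°): θ ← 0° +87° = 87°
rotate_crank_by(+51°): θ ← 87° +51° = 138°
rotate_crank_by(-32°): θ ← 138° -32° = 106°
rotate_crank_by(-10°): θ ← 106° -10° = 96°
rotate_crank_by(+41°): θ ← 96° +41° = 137°
rotate_crank_by(-43°): θ ← 137° -43° = 94°
crank pin P = (r cos θ, r sin θ) = (-3.208798, 45.887946)
h = r sin θ − e = 45.887946 − 3 = 42.887946
x = r cos θ + √(L² − h²) = -3.208798 + √(36864.0 − 1839.3759) = -3.208798 + 187.148668 = 183.939871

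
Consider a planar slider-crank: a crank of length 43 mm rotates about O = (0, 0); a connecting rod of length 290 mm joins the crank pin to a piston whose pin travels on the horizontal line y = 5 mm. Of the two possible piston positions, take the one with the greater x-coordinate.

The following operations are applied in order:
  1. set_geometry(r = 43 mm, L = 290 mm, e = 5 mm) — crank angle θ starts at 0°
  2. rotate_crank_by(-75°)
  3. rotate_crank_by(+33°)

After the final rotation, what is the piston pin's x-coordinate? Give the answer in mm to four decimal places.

319.9820

set_geometry: r = 43 mm, L = 290 mm, e = 5 mm; θ ← 0°
rotate_crank_by(-75°): θ ← 0° -75° = -75°
rotate_crank_by(+33°): θ ← -75° +33° = -42°
crank pin P = (r cos θ, r sin θ) = (31.955227, -28.772616)
h = r sin θ − e = -28.772616 − 5 = -33.772616
x = r cos θ + √(L² − h²) = 31.955227 + √(84100.0 − 1140.5896) = 31.955227 + 288.026753 = 319.981980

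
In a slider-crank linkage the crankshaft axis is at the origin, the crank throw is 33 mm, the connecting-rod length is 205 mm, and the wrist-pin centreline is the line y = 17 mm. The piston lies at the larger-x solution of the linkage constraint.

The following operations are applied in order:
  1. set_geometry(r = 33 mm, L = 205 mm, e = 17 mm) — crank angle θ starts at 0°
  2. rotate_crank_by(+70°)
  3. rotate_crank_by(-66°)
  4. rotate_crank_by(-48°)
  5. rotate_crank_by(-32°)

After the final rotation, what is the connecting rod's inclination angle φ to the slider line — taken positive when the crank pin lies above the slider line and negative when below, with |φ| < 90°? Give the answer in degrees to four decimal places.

set_geometry: r = 33 mm, L = 205 mm, e = 17 mm; θ ← 0°
rotate_crank_by(+70°): θ ← 0° +70° = 70°
rotate_crank_by(-66°): θ ← 70° -66° = 4°
rotate_crank_by(-48°): θ ← 4° -48° = -44°
rotate_crank_by(-32°): θ ← -44° -32° = -76°
crank pin P = (r cos θ, r sin θ) = (7.983423, -32.019759)
h = r sin θ − e = -32.019759 − 17 = -49.019759
sin φ = h / L = -49.019759 / 205 = -0.23912078
φ = arcsin(-0.23912078) = -13.834654°

-13.8347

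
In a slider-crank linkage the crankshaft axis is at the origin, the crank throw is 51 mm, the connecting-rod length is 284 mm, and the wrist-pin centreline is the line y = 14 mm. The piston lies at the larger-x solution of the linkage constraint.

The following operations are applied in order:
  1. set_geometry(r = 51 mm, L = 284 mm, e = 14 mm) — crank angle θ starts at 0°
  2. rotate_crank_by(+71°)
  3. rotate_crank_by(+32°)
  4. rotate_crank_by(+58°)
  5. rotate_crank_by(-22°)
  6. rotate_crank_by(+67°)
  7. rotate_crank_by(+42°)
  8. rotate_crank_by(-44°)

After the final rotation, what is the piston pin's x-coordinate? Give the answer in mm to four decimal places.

235.2760

set_geometry: r = 51 mm, L = 284 mm, e = 14 mm; θ ← 0°
rotate_crank_by(+71°): θ ← 0° +71° = 71°
rotate_crank_by(+32°): θ ← 71° +32° = 103°
rotate_crank_by(+58°): θ ← 103° +58° = 161°
rotate_crank_by(-22°): θ ← 161° -22° = 139°
rotate_crank_by(+67°): θ ← 139° +67° = 206°
rotate_crank_by(+42°): θ ← 206° +42° = 248°
rotate_crank_by(-44°): θ ← 248° -44° = 204°
crank pin P = (r cos θ, r sin θ) = (-46.590818, -20.743569)
h = r sin θ − e = -20.743569 − 14 = -34.743569
x = r cos θ + √(L² − h²) = -46.590818 + √(80656.0 − 1207.1156) = -46.590818 + 281.866785 = 235.275967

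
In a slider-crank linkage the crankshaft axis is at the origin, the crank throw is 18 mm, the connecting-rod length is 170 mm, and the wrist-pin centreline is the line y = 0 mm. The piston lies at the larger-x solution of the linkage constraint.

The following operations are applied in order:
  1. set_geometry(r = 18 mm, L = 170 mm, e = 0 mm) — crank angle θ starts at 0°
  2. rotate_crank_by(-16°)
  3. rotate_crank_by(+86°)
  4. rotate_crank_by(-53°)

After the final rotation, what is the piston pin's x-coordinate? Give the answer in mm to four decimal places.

set_geometry: r = 18 mm, L = 170 mm, e = 0 mm; θ ← 0°
rotate_crank_by(-16°): θ ← 0° -16° = -16°
rotate_crank_by(+86°): θ ← -16° +86° = 70°
rotate_crank_by(-53°): θ ← 70° -53° = 17°
crank pin P = (r cos θ, r sin θ) = (17.213486, 5.262691)
h = r sin θ − e = 5.262691 − 0 = 5.262691
x = r cos θ + √(L² − h²) = 17.213486 + √(28900.0 − 27.6959) = 17.213486 + 169.918522 = 187.132008

187.1320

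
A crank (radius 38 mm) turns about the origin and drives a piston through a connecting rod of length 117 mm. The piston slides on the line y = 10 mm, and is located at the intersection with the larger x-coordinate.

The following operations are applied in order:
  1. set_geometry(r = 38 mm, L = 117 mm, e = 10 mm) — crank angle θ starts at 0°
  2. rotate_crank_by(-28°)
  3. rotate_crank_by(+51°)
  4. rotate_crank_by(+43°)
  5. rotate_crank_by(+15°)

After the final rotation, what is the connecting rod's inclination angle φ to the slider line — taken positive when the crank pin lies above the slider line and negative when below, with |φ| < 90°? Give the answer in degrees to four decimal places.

13.6103

set_geometry: r = 38 mm, L = 117 mm, e = 10 mm; θ ← 0°
rotate_crank_by(-28°): θ ← 0° -28° = -28°
rotate_crank_by(+51°): θ ← -28° +51° = 23°
rotate_crank_by(+43°): θ ← 23° +43° = 66°
rotate_crank_by(+15°): θ ← 66° +15° = 81°
crank pin P = (r cos θ, r sin θ) = (5.944510, 37.532157)
h = r sin θ − e = 37.532157 − 10 = 27.532157
sin φ = h / L = 27.532157 / 117 = 0.23531758
φ = arcsin(0.23531758) = 13.610344°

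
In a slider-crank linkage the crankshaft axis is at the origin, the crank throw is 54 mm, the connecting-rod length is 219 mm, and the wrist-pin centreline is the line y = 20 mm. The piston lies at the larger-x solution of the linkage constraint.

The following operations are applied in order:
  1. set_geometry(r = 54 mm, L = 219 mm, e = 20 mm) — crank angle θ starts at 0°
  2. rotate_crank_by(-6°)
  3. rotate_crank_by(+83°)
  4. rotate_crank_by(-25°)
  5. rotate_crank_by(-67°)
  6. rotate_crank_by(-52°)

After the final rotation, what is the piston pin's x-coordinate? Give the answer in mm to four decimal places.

set_geometry: r = 54 mm, L = 219 mm, e = 20 mm; θ ← 0°
rotate_crank_by(-6°): θ ← 0° -6° = -6°
rotate_crank_by(+83°): θ ← -6° +83° = 77°
rotate_crank_by(-25°): θ ← 77° -25° = 52°
rotate_crank_by(-67°): θ ← 52° -67° = -15°
rotate_crank_by(-52°): θ ← -15° -52° = -67°
crank pin P = (r cos θ, r sin θ) = (21.099481, -49.707262)
h = r sin θ − e = -49.707262 − 20 = -69.707262
x = r cos θ + √(L² − h²) = 21.099481 + √(47961.0 − 4859.1024) = 21.099481 + 207.609965 = 228.709446

228.7094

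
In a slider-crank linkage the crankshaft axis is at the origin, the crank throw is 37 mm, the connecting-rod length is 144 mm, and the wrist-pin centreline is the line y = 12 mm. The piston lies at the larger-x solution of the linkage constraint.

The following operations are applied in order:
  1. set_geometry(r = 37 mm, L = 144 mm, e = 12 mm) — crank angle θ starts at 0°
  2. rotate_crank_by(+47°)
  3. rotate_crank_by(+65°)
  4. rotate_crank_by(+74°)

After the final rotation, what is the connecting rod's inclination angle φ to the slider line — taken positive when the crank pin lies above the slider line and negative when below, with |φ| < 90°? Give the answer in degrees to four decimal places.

-6.3263

set_geometry: r = 37 mm, L = 144 mm, e = 12 mm; θ ← 0°
rotate_crank_by(+47°): θ ← 0° +47° = 47°
rotate_crank_by(+65°): θ ← 47° +65° = 112°
rotate_crank_by(+74°): θ ← 112° +74° = 186°
crank pin P = (r cos θ, r sin θ) = (-36.797310, -3.867553)
h = r sin θ − e = -3.867553 − 12 = -15.867553
sin φ = h / L = -15.867553 / 144 = -0.11019134
φ = arcsin(-0.11019134) = -6.326346°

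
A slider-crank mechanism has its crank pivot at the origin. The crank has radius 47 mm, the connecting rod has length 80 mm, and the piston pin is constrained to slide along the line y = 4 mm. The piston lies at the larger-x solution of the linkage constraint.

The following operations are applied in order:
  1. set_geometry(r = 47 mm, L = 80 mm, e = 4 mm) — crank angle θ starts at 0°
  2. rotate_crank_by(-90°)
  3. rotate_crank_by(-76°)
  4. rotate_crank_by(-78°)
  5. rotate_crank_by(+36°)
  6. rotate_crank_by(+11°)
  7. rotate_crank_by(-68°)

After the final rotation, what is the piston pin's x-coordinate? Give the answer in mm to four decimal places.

63.4784

set_geometry: r = 47 mm, L = 80 mm, e = 4 mm; θ ← 0°
rotate_crank_by(-90°): θ ← 0° -90° = -90°
rotate_crank_by(-76°): θ ← -90° -76° = -166°
rotate_crank_by(-78°): θ ← -166° -78° = -244°
rotate_crank_by(+36°): θ ← -244° +36° = -208°
rotate_crank_by(+11°): θ ← -208° +11° = -197°
rotate_crank_by(-68°): θ ← -197° -68° = -265°
crank pin P = (r cos θ, r sin θ) = (-4.096320, 46.821151)
h = r sin θ − e = 46.821151 − 4 = 42.821151
x = r cos θ + √(L² − h²) = -4.096320 + √(6400.0 − 1833.6510) = -4.096320 + 67.574766 = 63.478446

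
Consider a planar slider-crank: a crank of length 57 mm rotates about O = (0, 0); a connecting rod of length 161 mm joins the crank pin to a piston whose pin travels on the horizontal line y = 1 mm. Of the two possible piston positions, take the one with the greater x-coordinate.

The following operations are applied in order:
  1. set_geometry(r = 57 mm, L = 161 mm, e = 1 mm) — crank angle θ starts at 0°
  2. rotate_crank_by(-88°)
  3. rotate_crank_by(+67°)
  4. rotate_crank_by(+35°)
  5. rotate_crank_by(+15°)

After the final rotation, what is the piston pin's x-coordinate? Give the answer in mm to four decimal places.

set_geometry: r = 57 mm, L = 161 mm, e = 1 mm; θ ← 0°
rotate_crank_by(-88°): θ ← 0° -88° = -88°
rotate_crank_by(+67°): θ ← -88° +67° = -21°
rotate_crank_by(+35°): θ ← -21° +35° = 14°
rotate_crank_by(+15°): θ ← 14° +15° = 29°
crank pin P = (r cos θ, r sin θ) = (49.853323, 27.634148)
h = r sin θ − e = 27.634148 − 1 = 26.634148
x = r cos θ + √(L² − h²) = 49.853323 + √(25921.0 − 709.3779) = 49.853323 + 158.781681 = 208.635004

208.6350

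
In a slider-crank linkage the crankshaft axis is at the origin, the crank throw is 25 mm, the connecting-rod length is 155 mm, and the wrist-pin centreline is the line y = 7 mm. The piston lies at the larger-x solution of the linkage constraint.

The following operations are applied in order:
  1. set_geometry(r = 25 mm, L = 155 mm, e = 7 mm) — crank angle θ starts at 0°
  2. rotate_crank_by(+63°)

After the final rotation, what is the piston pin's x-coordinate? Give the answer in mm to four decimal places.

set_geometry: r = 25 mm, L = 155 mm, e = 7 mm; θ ← 0°
rotate_crank_by(+63°): θ ← 0° +63° = 63°
crank pin P = (r cos θ, r sin θ) = (11.349762, 22.275163)
h = r sin θ − e = 22.275163 − 7 = 15.275163
x = r cos θ + √(L² − h²) = 11.349762 + √(24025.0 − 233.3306) = 11.349762 + 154.245484 = 165.595247

165.5952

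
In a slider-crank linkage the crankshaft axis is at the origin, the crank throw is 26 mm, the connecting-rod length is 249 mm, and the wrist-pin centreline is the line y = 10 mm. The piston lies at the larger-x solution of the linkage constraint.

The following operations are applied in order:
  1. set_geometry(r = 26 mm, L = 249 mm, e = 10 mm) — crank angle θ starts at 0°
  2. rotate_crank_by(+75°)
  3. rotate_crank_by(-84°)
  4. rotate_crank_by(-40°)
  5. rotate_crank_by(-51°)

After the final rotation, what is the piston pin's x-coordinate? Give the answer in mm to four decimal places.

set_geometry: r = 26 mm, L = 249 mm, e = 10 mm; θ ← 0°
rotate_crank_by(+75°): θ ← 0° +75° = 75°
rotate_crank_by(-84°): θ ← 75° -84° = -9°
rotate_crank_by(-40°): θ ← -9° -40° = -49°
rotate_crank_by(-51°): θ ← -49° -51° = -100°
crank pin P = (r cos θ, r sin θ) = (-4.514853, -25.605002)
h = r sin θ − e = -25.605002 − 10 = -35.605002
x = r cos θ + √(L² − h²) = -4.514853 + √(62001.0 − 1267.7161) = -4.514853 + 246.441238 = 241.926386

241.9264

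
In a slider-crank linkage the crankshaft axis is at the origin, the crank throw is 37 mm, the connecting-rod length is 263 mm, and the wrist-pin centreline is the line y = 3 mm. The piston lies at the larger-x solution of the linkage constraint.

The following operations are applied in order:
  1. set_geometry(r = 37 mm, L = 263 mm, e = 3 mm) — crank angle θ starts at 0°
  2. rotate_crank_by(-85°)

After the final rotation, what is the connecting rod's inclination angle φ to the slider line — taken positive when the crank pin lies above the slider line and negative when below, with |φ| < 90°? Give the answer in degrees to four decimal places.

-8.7171

set_geometry: r = 37 mm, L = 263 mm, e = 3 mm; θ ← 0°
rotate_crank_by(-85°): θ ← 0° -85° = -85°
crank pin P = (r cos θ, r sin θ) = (3.224762, -36.859204)
h = r sin θ − e = -36.859204 − 3 = -39.859204
sin φ = h / L = -39.859204 / 263 = -0.15155591
φ = arcsin(-0.15155591) = -8.717104°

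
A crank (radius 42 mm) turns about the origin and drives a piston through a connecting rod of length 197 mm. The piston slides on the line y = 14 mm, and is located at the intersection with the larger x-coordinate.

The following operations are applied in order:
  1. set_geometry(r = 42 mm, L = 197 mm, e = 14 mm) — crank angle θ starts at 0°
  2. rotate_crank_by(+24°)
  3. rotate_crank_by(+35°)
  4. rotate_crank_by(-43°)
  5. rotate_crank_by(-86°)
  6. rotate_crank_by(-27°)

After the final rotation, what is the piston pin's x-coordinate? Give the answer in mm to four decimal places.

183.8470

set_geometry: r = 42 mm, L = 197 mm, e = 14 mm; θ ← 0°
rotate_crank_by(+24°): θ ← 0° +24° = 24°
rotate_crank_by(+35°): θ ← 24° +35° = 59°
rotate_crank_by(-43°): θ ← 59° -43° = 16°
rotate_crank_by(-86°): θ ← 16° -86° = -70°
rotate_crank_by(-27°): θ ← -70° -27° = -97°
crank pin P = (r cos θ, r sin θ) = (-5.118512, -41.686938)
h = r sin θ − e = -41.686938 − 14 = -55.686938
x = r cos θ + √(L² − h²) = -5.118512 + √(38809.0 − 3101.0351) = -5.118512 + 188.965512 = 183.847000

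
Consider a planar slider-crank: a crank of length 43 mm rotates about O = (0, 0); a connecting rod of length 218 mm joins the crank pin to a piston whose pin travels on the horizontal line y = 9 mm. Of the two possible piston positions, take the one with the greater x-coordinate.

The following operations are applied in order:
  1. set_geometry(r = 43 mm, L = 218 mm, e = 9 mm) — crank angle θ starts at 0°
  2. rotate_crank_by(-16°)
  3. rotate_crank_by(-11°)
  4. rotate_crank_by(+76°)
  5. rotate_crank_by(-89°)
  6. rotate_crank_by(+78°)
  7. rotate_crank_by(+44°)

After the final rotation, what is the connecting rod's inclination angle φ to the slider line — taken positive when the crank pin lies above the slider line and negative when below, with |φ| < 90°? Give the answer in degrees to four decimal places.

set_geometry: r = 43 mm, L = 218 mm, e = 9 mm; θ ← 0°
rotate_crank_by(-16°): θ ← 0° -16° = -16°
rotate_crank_by(-11°): θ ← -16° -11° = -27°
rotate_crank_by(+76°): θ ← -27° +76° = 49°
rotate_crank_by(-89°): θ ← 49° -89° = -40°
rotate_crank_by(+78°): θ ← -40° +78° = 38°
rotate_crank_by(+44°): θ ← 38° +44° = 82°
crank pin P = (r cos θ, r sin θ) = (5.984443, 42.581527)
h = r sin θ − e = 42.581527 − 9 = 33.581527
sin φ = h / L = 33.581527 / 218 = 0.15404370
φ = arcsin(0.15404370) = 8.861338°

8.8613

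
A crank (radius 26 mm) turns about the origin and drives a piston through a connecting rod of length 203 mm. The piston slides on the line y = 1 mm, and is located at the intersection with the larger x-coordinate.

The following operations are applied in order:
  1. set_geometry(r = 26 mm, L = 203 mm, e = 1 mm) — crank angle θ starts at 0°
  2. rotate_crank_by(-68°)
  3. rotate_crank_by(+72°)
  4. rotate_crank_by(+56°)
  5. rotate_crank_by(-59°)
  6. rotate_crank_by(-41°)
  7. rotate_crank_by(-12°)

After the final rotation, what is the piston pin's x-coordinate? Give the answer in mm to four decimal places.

217.8667

set_geometry: r = 26 mm, L = 203 mm, e = 1 mm; θ ← 0°
rotate_crank_by(-68°): θ ← 0° -68° = -68°
rotate_crank_by(+72°): θ ← -68° +72° = 4°
rotate_crank_by(+56°): θ ← 4° +56° = 60°
rotate_crank_by(-59°): θ ← 60° -59° = 1°
rotate_crank_by(-41°): θ ← 1° -41° = -40°
rotate_crank_by(-12°): θ ← -40° -12° = -52°
crank pin P = (r cos θ, r sin θ) = (16.007198, -20.488280)
h = r sin θ − e = -20.488280 − 1 = -21.488280
x = r cos θ + √(L² − h²) = 16.007198 + √(41209.0 − 461.7462) = 16.007198 + 201.859490 = 217.866689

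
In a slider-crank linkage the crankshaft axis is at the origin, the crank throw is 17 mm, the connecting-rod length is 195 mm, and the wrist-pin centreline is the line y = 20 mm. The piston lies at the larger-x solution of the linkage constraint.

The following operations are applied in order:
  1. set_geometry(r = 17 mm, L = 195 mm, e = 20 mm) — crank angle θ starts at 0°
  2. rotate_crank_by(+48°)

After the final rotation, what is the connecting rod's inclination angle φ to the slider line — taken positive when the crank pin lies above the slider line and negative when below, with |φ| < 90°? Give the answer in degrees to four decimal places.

set_geometry: r = 17 mm, L = 195 mm, e = 20 mm; θ ← 0°
rotate_crank_by(+48°): θ ← 0° +48° = 48°
crank pin P = (r cos θ, r sin θ) = (11.375220, 12.633462)
h = r sin θ − e = 12.633462 − 20 = -7.366538
sin φ = h / L = -7.366538 / 195 = -0.03777712
φ = arcsin(-0.03777712) = -2.164985°

-2.1650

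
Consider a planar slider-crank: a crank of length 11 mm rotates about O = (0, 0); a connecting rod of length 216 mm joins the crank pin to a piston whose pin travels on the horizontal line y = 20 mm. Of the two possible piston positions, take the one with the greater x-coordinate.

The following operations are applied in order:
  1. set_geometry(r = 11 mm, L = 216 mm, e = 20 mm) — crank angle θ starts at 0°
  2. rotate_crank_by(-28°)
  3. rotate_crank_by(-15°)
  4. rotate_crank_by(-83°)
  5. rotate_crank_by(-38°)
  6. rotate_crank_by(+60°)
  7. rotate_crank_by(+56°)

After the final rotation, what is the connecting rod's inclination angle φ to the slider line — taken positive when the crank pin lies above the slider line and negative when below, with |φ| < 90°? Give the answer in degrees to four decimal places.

-7.4949

set_geometry: r = 11 mm, L = 216 mm, e = 20 mm; θ ← 0°
rotate_crank_by(-28°): θ ← 0° -28° = -28°
rotate_crank_by(-15°): θ ← -28° -15° = -43°
rotate_crank_by(-83°): θ ← -43° -83° = -126°
rotate_crank_by(-38°): θ ← -126° -38° = -164°
rotate_crank_by(+60°): θ ← -164° +60° = -104°
rotate_crank_by(+56°): θ ← -104° +56° = -48°
crank pin P = (r cos θ, r sin θ) = (7.360437, -8.174593)
h = r sin θ − e = -8.174593 − 20 = -28.174593
sin φ = h / L = -28.174593 / 216 = -0.13043793
φ = arcsin(-0.13043793) = -7.494899°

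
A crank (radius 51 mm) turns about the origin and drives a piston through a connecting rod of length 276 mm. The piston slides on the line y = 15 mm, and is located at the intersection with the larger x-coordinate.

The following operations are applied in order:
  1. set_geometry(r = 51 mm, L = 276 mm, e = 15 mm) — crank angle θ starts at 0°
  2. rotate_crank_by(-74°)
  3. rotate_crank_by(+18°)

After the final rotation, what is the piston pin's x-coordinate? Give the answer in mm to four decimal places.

298.5094

set_geometry: r = 51 mm, L = 276 mm, e = 15 mm; θ ← 0°
rotate_crank_by(-74°): θ ← 0° -74° = -74°
rotate_crank_by(+18°): θ ← -74° +18° = -56°
crank pin P = (r cos θ, r sin θ) = (28.518838, -42.280916)
h = r sin θ − e = -42.280916 − 15 = -57.280916
x = r cos θ + √(L² − h²) = 28.518838 + √(76176.0 − 3281.1034) = 28.518838 + 269.990549 = 298.509387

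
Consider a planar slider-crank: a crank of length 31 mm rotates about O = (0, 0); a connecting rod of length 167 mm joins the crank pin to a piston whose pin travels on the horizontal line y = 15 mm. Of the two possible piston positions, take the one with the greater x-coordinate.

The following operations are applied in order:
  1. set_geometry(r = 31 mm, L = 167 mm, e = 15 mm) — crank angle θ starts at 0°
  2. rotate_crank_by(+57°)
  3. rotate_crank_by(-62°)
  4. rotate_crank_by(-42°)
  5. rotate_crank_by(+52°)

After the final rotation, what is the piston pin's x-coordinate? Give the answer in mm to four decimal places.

197.4286

set_geometry: r = 31 mm, L = 167 mm, e = 15 mm; θ ← 0°
rotate_crank_by(+57°): θ ← 0° +57° = 57°
rotate_crank_by(-62°): θ ← 57° -62° = -5°
rotate_crank_by(-42°): θ ← -5° -42° = -47°
rotate_crank_by(+52°): θ ← -47° +52° = 5°
crank pin P = (r cos θ, r sin θ) = (30.882036, 2.701828)
h = r sin θ − e = 2.701828 − 15 = -12.298172
x = r cos θ + √(L² − h²) = 30.882036 + √(27889.0 − 151.2450) = 30.882036 + 166.546555 = 197.428591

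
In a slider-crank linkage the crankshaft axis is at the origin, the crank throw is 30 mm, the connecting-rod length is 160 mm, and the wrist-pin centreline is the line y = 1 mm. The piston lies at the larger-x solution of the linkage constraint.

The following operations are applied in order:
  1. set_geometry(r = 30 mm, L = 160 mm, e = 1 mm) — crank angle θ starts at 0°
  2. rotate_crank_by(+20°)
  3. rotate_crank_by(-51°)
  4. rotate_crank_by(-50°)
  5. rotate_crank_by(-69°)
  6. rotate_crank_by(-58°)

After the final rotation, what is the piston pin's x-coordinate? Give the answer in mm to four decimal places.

132.9757

set_geometry: r = 30 mm, L = 160 mm, e = 1 mm; θ ← 0°
rotate_crank_by(+20°): θ ← 0° +20° = 20°
rotate_crank_by(-51°): θ ← 20° -51° = -31°
rotate_crank_by(-50°): θ ← -31° -50° = -81°
rotate_crank_by(-69°): θ ← -81° -69° = -150°
rotate_crank_by(-58°): θ ← -150° -58° = -208°
crank pin P = (r cos θ, r sin θ) = (-26.488428, 14.084147)
h = r sin θ − e = 14.084147 − 1 = 13.084147
x = r cos θ + √(L² − h²) = -26.488428 + √(25600.0 − 171.1949) = -26.488428 + 159.464119 = 132.975691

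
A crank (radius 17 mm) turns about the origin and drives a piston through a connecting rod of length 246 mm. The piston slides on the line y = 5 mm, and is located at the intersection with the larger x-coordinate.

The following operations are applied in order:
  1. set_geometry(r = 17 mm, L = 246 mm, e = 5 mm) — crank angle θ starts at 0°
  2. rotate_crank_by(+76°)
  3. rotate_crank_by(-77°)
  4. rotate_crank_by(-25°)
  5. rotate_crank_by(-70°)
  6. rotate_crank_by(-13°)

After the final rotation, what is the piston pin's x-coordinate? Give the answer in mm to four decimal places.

239.5610

set_geometry: r = 17 mm, L = 246 mm, e = 5 mm; θ ← 0°
rotate_crank_by(+76°): θ ← 0° +76° = 76°
rotate_crank_by(-77°): θ ← 76° -77° = -1°
rotate_crank_by(-25°): θ ← -1° -25° = -26°
rotate_crank_by(-70°): θ ← -26° -70° = -96°
rotate_crank_by(-13°): θ ← -96° -13° = -109°
crank pin P = (r cos θ, r sin θ) = (-5.534659, -16.073816)
h = r sin θ − e = -16.073816 − 5 = -21.073816
x = r cos θ + √(L² − h²) = -5.534659 + √(60516.0 − 444.1057) = -5.534659 + 245.095684 = 239.561025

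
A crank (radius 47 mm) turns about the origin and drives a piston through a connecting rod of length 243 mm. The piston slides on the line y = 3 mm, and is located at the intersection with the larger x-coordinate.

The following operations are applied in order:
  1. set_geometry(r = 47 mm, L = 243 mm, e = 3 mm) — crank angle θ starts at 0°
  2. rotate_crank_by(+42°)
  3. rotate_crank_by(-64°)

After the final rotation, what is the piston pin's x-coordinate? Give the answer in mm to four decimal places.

set_geometry: r = 47 mm, L = 243 mm, e = 3 mm; θ ← 0°
rotate_crank_by(+42°): θ ← 0° +42° = 42°
rotate_crank_by(-64°): θ ← 42° -64° = -22°
crank pin P = (r cos θ, r sin θ) = (43.577641, -17.606510)
h = r sin θ − e = -17.606510 − 3 = -20.606510
x = r cos θ + √(L² − h²) = 43.577641 + √(59049.0 − 424.6282) = 43.577641 + 242.124703 = 285.702344

285.7023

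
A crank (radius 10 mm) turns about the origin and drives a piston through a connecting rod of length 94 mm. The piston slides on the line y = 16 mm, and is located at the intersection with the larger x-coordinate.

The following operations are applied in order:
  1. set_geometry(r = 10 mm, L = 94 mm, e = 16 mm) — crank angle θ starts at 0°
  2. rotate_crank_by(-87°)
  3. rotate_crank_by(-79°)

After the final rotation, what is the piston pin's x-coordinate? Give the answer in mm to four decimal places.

82.4748

set_geometry: r = 10 mm, L = 94 mm, e = 16 mm; θ ← 0°
rotate_crank_by(-87°): θ ← 0° -87° = -87°
rotate_crank_by(-79°): θ ← -87° -79° = -166°
crank pin P = (r cos θ, r sin θ) = (-9.702957, -2.419219)
h = r sin θ − e = -2.419219 − 16 = -18.419219
x = r cos θ + √(L² − h²) = -9.702957 + √(8836.0 − 339.2676) = -9.702957 + 92.177722 = 82.474764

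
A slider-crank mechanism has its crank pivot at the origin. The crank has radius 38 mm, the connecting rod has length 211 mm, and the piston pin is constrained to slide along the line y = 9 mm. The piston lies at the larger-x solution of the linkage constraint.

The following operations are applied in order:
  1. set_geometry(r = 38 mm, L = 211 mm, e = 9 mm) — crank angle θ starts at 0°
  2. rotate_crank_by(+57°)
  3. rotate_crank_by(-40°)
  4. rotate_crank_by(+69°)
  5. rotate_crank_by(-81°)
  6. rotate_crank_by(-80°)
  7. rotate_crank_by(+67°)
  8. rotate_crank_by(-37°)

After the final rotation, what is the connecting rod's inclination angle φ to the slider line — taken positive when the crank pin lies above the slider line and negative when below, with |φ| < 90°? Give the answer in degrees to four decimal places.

set_geometry: r = 38 mm, L = 211 mm, e = 9 mm; θ ← 0°
rotate_crank_by(+57°): θ ← 0° +57° = 57°
rotate_crank_by(-40°): θ ← 57° -40° = 17°
rotate_crank_by(+69°): θ ← 17° +69° = 86°
rotate_crank_by(-81°): θ ← 86° -81° = 5°
rotate_crank_by(-80°): θ ← 5° -80° = -75°
rotate_crank_by(+67°): θ ← -75° +67° = -8°
rotate_crank_by(-37°): θ ← -8° -37° = -45°
crank pin P = (r cos θ, r sin θ) = (26.870058, -26.870058)
h = r sin θ − e = -26.870058 − 9 = -35.870058
sin φ = h / L = -35.870058 / 211 = -0.17000027
φ = arcsin(-0.17000027) = -9.787835°

-9.7878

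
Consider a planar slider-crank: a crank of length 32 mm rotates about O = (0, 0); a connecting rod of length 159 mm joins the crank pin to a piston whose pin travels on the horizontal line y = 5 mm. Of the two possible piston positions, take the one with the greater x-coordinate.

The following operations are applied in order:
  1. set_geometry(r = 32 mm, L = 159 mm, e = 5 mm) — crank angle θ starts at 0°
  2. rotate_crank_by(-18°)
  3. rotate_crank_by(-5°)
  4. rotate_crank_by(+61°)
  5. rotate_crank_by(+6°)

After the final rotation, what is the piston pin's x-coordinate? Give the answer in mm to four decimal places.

181.0827

set_geometry: r = 32 mm, L = 159 mm, e = 5 mm; θ ← 0°
rotate_crank_by(-18°): θ ← 0° -18° = -18°
rotate_crank_by(-5°): θ ← -18° -5° = -23°
rotate_crank_by(+61°): θ ← -23° +61° = 38°
rotate_crank_by(+6°): θ ← 38° +6° = 44°
crank pin P = (r cos θ, r sin θ) = (23.018874, 22.229068)
h = r sin θ − e = 22.229068 − 5 = 17.229068
x = r cos θ + √(L² − h²) = 23.018874 + √(25281.0 − 296.8408) = 23.018874 + 158.063782 = 181.082656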